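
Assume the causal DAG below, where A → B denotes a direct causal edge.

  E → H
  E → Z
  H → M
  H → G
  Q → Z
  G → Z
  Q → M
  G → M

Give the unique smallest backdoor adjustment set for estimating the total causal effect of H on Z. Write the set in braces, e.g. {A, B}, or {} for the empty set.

{E}

Variables eligible for adjustment (non-descendants of H, excluding H and Z): {E, Q}.
Backdoor paths from H to Z:
  P1: H <- E -> Z
The empty set is not sufficient: P1 (H <- E -> Z) has no collider blocking it and no conditioned non-collider, so it is open.
Try {E}:
  P1: blocked at fork node E ∈ conditioning set.
{E} contains no descendant of H and blocks every backdoor path.
No other singleton works — e.g. {Q} leaves P1 open — so {E} is the unique smallest valid adjustment set.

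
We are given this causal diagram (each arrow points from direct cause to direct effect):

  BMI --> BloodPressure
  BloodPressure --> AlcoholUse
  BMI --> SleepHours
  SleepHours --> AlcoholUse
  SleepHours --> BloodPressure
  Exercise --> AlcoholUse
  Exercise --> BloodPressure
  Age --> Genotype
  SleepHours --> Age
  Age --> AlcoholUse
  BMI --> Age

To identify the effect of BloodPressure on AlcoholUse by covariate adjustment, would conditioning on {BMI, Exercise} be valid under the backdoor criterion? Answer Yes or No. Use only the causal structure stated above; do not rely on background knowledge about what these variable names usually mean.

Backdoor paths from BloodPressure to AlcoholUse (paths whose first edge points into BloodPressure):
  P1: BloodPressure <- Exercise -> AlcoholUse
  P2: BloodPressure <- BMI -> SleepHours -> Age -> AlcoholUse
  P3: BloodPressure <- BMI -> SleepHours -> AlcoholUse
  P4: BloodPressure <- BMI -> Age <- SleepHours -> AlcoholUse
  P5: BloodPressure <- BMI -> Age -> AlcoholUse
  P6: BloodPressure <- SleepHours <- BMI -> Age -> AlcoholUse
  P7: BloodPressure <- SleepHours -> Age -> AlcoholUse
  P8: BloodPressure <- SleepHours -> AlcoholUse
Condition 1 (no descendant of BloodPressure in the set): holds — descendants of BloodPressure are {AlcoholUse}; none are in {BMI, Exercise}.
Condition 2 (every backdoor path blocked by {BMI, Exercise}):
  P1: blocked at fork node Exercise ∈ conditioning set.
  P2: blocked at fork node BMI ∈ conditioning set.
  P3: blocked at fork node BMI ∈ conditioning set.
  P4: blocked at fork node BMI ∈ conditioning set.
  P5: blocked at fork node BMI ∈ conditioning set.
  P6: blocked at fork node BMI ∈ conditioning set.
  P7: open — no interior node is in the conditioning set.
  P8: open — no interior node is in the conditioning set.
{BMI, Exercise} does not satisfy the backdoor criterion.

No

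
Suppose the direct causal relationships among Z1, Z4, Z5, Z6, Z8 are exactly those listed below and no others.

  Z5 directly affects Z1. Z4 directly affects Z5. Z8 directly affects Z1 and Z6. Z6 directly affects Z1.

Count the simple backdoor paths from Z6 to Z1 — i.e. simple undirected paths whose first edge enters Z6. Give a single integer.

1

A backdoor path from Z6 to Z1 is any simple undirected path whose first edge points into Z6 (i.e. leaves Z6 via a parent).
Parents of Z6: {Z8}.
Enumerating:
  P1: Z6 <- Z8 -> Z1
That exhausts the simple backdoor paths. Count: 1.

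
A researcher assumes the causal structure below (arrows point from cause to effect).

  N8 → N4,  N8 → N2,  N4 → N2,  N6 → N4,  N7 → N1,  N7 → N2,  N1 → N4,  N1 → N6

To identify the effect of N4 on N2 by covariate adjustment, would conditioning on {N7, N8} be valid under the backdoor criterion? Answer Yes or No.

Backdoor paths from N4 to N2 (paths whose first edge points into N4):
  P1: N4 <- N8 -> N2
  P2: N4 <- N1 <- N7 -> N2
  P3: N4 <- N6 <- N1 <- N7 -> N2
Condition 1 (no descendant of N4 in the set): holds — descendants of N4 are {N2}; none are in {N7, N8}.
Condition 2 (every backdoor path blocked by {N7, N8}):
  P1: blocked at fork node N8 ∈ conditioning set.
  P2: blocked at fork node N7 ∈ conditioning set.
  P3: blocked at fork node N7 ∈ conditioning set.
{N7, N8} satisfies the backdoor criterion.

Yes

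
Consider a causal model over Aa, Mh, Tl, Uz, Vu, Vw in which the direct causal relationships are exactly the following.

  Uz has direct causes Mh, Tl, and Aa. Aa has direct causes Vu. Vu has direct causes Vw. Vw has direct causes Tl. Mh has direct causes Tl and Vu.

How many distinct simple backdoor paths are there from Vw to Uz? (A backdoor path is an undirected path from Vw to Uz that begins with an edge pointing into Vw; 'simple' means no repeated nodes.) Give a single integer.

A backdoor path from Vw to Uz is any simple undirected path whose first edge points into Vw (i.e. leaves Vw via a parent).
Parents of Vw: {Tl}.
Enumerating:
  P1: Vw <- Tl -> Mh <- Vu -> Aa -> Uz
  P2: Vw <- Tl -> Mh -> Uz
  P3: Vw <- Tl -> Uz
That exhausts the simple backdoor paths. Count: 3.

3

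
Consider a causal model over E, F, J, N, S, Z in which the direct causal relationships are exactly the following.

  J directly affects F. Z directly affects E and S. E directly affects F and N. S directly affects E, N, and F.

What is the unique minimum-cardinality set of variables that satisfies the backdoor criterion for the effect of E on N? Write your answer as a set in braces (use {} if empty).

{S}

Variables eligible for adjustment (non-descendants of E, excluding E and N): {J, S, Z}.
Backdoor paths from E to N:
  P1: E <- Z -> S -> N
  P2: E <- S -> N
The empty set is not sufficient: P1 (E <- Z -> S -> N) has no collider blocking it and no conditioned non-collider, so it is open.
Try {S}:
  P1: blocked at chain node S ∈ conditioning set.
  P2: blocked at fork node S ∈ conditioning set.
{S} contains no descendant of E and blocks every backdoor path.
No other singleton works — e.g. {Z} leaves P2 open — so {S} is the unique smallest valid adjustment set.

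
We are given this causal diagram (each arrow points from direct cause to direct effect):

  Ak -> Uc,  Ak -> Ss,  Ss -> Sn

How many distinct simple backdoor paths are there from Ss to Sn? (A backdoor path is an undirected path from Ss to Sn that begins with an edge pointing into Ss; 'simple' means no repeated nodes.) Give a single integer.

A backdoor path from Ss to Sn is any simple undirected path whose first edge points into Ss (i.e. leaves Ss via a parent).
Parents of Ss: {Ak}.
No simple path from any parent of Ss reaches Sn without revisiting Ss, so there are no backdoor paths.

0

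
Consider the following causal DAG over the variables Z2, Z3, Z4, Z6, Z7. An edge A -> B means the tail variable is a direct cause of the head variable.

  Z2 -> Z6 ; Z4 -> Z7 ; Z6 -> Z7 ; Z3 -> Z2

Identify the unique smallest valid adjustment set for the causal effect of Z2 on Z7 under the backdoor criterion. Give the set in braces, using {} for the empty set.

Variables eligible for adjustment (non-descendants of Z2, excluding Z2 and Z7): {Z3, Z4}.
Backdoor paths from Z2 to Z7:
  (none)
With no backdoor paths the empty set already satisfies the criterion, and it is trivially minimal.

{}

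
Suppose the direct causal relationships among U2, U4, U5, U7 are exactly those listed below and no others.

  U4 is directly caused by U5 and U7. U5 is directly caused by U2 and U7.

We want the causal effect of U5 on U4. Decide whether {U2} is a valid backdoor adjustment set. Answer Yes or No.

Backdoor paths from U5 to U4 (paths whose first edge points into U5):
  P1: U5 <- U7 -> U4
Condition 1 (no descendant of U5 in the set): holds — descendants of U5 are {U4}; none are in {U2}.
Condition 2 (every backdoor path blocked by {U2}):
  P1: open — no interior node is in the conditioning set.
{U2} does not satisfy the backdoor criterion.

No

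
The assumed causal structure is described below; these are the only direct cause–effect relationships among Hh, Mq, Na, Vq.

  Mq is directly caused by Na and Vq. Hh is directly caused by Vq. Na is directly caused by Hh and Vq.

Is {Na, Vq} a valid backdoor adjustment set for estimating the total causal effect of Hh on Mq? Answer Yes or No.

Backdoor paths from Hh to Mq (paths whose first edge points into Hh):
  P1: Hh <- Vq -> Na -> Mq
  P2: Hh <- Vq -> Mq
Condition 1 (no descendant of Hh in the set): FAILS — Na is a descendant of Hh.
Condition 2 (every backdoor path blocked by {Na, Vq}):
  P1: blocked at fork node Vq ∈ conditioning set.
  P2: blocked at fork node Vq ∈ conditioning set.
{Na, Vq} does not satisfy the backdoor criterion.

No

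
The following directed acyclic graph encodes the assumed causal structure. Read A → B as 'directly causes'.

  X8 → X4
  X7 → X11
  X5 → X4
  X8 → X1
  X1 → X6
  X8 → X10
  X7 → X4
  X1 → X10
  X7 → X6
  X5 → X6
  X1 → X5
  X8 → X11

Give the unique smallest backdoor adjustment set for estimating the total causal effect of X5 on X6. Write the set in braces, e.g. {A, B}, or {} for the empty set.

{X1}

Variables eligible for adjustment (non-descendants of X5, excluding X5 and X6): {X1, X10, X11, X7, X8}.
Backdoor paths from X5 to X6:
  P1: X5 <- X1 <- X8 -> X11 <- X7 -> X6
  P2: X5 <- X1 <- X8 -> X4 <- X7 -> X6
  P3: X5 <- X1 -> X10 <- X8 -> X11 <- X7 -> X6
  P4: X5 <- X1 -> X10 <- X8 -> X4 <- X7 -> X6
  P5: X5 <- X1 -> X6
The empty set is not sufficient: P5 (X5 <- X1 -> X6) has no collider blocking it and no conditioned non-collider, so it is open.
Try {X1}:
  P1: blocked at chain node X1 ∈ conditioning set.
  P2: blocked at chain node X1 ∈ conditioning set.
  P3: blocked at fork node X1 ∈ conditioning set.
  P4: blocked at fork node X1 ∈ conditioning set.
  P5: blocked at fork node X1 ∈ conditioning set.
{X1} contains no descendant of X5 and blocks every backdoor path.
No other singleton works — e.g. {X8} leaves P5 open — so {X1} is the unique smallest valid adjustment set.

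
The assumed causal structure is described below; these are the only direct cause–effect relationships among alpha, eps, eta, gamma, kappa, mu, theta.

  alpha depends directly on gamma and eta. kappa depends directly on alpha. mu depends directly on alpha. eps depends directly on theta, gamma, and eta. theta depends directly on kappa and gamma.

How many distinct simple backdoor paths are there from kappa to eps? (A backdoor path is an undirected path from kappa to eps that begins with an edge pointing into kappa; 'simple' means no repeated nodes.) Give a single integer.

3

A backdoor path from kappa to eps is any simple undirected path whose first edge points into kappa (i.e. leaves kappa via a parent).
Parents of kappa: {alpha}.
Enumerating:
  P1: kappa <- alpha <- eta -> eps
  P2: kappa <- alpha <- gamma -> theta -> eps
  P3: kappa <- alpha <- gamma -> eps
That exhausts the simple backdoor paths. Count: 3.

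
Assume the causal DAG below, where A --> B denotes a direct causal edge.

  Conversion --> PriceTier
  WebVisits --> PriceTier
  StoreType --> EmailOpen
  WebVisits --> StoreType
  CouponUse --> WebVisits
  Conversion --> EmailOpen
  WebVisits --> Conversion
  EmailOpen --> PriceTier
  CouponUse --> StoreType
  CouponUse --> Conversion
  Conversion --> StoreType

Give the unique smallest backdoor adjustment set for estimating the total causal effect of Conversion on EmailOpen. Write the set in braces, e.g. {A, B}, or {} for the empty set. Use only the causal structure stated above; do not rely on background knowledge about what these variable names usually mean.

{CouponUse, WebVisits}

Variables eligible for adjustment (non-descendants of Conversion, excluding Conversion and EmailOpen): {CouponUse, WebVisits}.
Backdoor paths from Conversion to EmailOpen:
  P1: Conversion <- CouponUse -> WebVisits -> StoreType -> EmailOpen
  P2: Conversion <- CouponUse -> WebVisits -> PriceTier <- EmailOpen
  P3: Conversion <- CouponUse -> StoreType <- WebVisits -> PriceTier <- EmailOpen
  P4: Conversion <- CouponUse -> StoreType -> EmailOpen
  P5: Conversion <- WebVisits <- CouponUse -> StoreType -> EmailOpen
  P6: Conversion <- WebVisits -> StoreType -> EmailOpen
  P7: Conversion <- WebVisits -> PriceTier <- EmailOpen
The empty set is not sufficient: P1 (Conversion <- CouponUse -> WebVisits -> StoreType -> EmailOpen) has no collider blocking it and no conditioned non-collider, so it is open.
Try {CouponUse, WebVisits}:
  P1: blocked at fork node CouponUse ∈ conditioning set.
  P2: blocked at fork node CouponUse ∈ conditioning set.
  P3: blocked at fork node CouponUse ∈ conditioning set.
  P4: blocked at fork node CouponUse ∈ conditioning set.
  P5: blocked at chain node WebVisits ∈ conditioning set.
  P6: blocked at fork node WebVisits ∈ conditioning set.
  P7: blocked at fork node WebVisits ∈ conditioning set.
{CouponUse, WebVisits} contains no descendant of Conversion and blocks every backdoor path.
Every element of {CouponUse, WebVisits} is needed (dropping CouponUse leaves P4 open; dropping WebVisits leaves P6 open), so no proper subset is valid.
Among all size-2 subsets of the eligible variables, only {CouponUse, WebVisits} blocks every backdoor path, so it is the unique smallest valid adjustment set.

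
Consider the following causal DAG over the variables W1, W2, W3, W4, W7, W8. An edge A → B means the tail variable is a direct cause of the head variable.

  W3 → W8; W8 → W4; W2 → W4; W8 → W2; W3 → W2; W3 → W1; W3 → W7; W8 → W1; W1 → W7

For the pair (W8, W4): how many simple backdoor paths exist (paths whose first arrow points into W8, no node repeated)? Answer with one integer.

1

A backdoor path from W8 to W4 is any simple undirected path whose first edge points into W8 (i.e. leaves W8 via a parent).
Parents of W8: {W3}.
Enumerating:
  P1: W8 <- W3 -> W2 -> W4
That exhausts the simple backdoor paths. Count: 1.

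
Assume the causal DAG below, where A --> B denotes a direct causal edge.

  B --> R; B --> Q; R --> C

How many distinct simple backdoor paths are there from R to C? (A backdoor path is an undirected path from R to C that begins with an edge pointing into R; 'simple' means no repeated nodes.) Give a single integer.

0

A backdoor path from R to C is any simple undirected path whose first edge points into R (i.e. leaves R via a parent).
Parents of R: {B}.
No simple path from any parent of R reaches C without revisiting R, so there are no backdoor paths.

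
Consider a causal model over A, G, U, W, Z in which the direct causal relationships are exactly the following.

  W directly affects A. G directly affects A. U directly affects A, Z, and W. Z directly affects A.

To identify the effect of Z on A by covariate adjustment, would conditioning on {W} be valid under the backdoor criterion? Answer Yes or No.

No

Backdoor paths from Z to A (paths whose first edge points into Z):
  P1: Z <- U -> W -> A
  P2: Z <- U -> A
Condition 1 (no descendant of Z in the set): holds — descendants of Z are {A}; none are in {W}.
Condition 2 (every backdoor path blocked by {W}):
  P1: blocked at chain node W ∈ conditioning set.
  P2: open — no interior node is in the conditioning set.
{W} does not satisfy the backdoor criterion.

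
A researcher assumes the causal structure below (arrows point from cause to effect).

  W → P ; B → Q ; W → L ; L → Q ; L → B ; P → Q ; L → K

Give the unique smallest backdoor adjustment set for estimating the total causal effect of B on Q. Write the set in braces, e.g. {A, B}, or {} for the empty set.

{L}

Variables eligible for adjustment (non-descendants of B, excluding B and Q): {K, L, P, W}.
Backdoor paths from B to Q:
  P1: B <- L <- W -> P -> Q
  P2: B <- L -> Q
The empty set is not sufficient: P1 (B <- L <- W -> P -> Q) has no collider blocking it and no conditioned non-collider, so it is open.
Try {L}:
  P1: blocked at chain node L ∈ conditioning set.
  P2: blocked at fork node L ∈ conditioning set.
{L} contains no descendant of B and blocks every backdoor path.
No other singleton works — e.g. {W} leaves P2 open — so {L} is the unique smallest valid adjustment set.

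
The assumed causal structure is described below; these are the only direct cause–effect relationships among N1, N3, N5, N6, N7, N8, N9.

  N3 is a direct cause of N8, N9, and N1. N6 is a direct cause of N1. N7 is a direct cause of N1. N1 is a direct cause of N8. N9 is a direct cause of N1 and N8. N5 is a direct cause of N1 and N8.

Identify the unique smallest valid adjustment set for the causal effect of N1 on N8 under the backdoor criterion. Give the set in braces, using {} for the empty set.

Variables eligible for adjustment (non-descendants of N1, excluding N1 and N8): {N3, N5, N6, N7, N9}.
Backdoor paths from N1 to N8:
  P1: N1 <- N3 -> N9 -> N8
  P2: N1 <- N3 -> N8
  P3: N1 <- N5 -> N8
  P4: N1 <- N9 <- N3 -> N8
  P5: N1 <- N9 -> N8
The empty set is not sufficient: P1 (N1 <- N3 -> N9 -> N8) has no collider blocking it and no conditioned non-collider, so it is open.
Try {N3, N5, N9}:
  P1: blocked at fork node N3 ∈ conditioning set.
  P2: blocked at fork node N3 ∈ conditioning set.
  P3: blocked at fork node N5 ∈ conditioning set.
  P4: blocked at chain node N9 ∈ conditioning set.
  P5: blocked at fork node N9 ∈ conditioning set.
{N3, N5, N9} contains no descendant of N1 and blocks every backdoor path.
Every element of {N3, N5, N9} is needed (dropping N3 leaves P2 open; dropping N5 leaves P3 open; dropping N9 leaves P5 open), so no proper subset is valid.
Among all size-3 subsets of the eligible variables, only {N3, N5, N9} blocks every backdoor path, so it is the unique smallest valid adjustment set.

{N3, N5, N9}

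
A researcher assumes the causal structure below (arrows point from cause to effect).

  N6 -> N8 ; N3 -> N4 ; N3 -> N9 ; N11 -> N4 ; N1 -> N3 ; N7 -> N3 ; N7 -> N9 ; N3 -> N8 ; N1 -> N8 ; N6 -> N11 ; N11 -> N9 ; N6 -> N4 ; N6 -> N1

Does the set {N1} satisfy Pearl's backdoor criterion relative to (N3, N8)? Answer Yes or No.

Backdoor paths from N3 to N8 (paths whose first edge points into N3):
  P1: N3 <- N7 -> N9 <- N11 <- N6 -> N1 -> N8
  P2: N3 <- N7 -> N9 <- N11 <- N6 -> N8
  P3: N3 <- N7 -> N9 <- N11 -> N4 <- N6 -> N1 -> N8
  P4: N3 <- N7 -> N9 <- N11 -> N4 <- N6 -> N8
  P5: N3 <- N1 <- N6 -> N8
  P6: N3 <- N1 -> N8
Condition 1 (no descendant of N3 in the set): holds — descendants of N3 are {N4, N8, N9}; none are in {N1}.
Condition 2 (every backdoor path blocked by {N1}):
  P1: blocked at collider N9 (neither it nor any descendant is in the conditioning set).
  P2: blocked at collider N9 (neither it nor any descendant is in the conditioning set).
  P3: blocked at collider N9 (neither it nor any descendant is in the conditioning set).
  P4: blocked at collider N9 (neither it nor any descendant is in the conditioning set).
  P5: blocked at chain node N1 ∈ conditioning set.
  P6: blocked at fork node N1 ∈ conditioning set.
{N1} satisfies the backdoor criterion.

Yes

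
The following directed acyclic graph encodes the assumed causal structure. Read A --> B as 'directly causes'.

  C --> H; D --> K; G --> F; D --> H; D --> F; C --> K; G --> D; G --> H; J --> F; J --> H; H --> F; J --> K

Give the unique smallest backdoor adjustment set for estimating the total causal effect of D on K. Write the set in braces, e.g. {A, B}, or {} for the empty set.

Variables eligible for adjustment (non-descendants of D, excluding D and K): {C, G, J}.
Backdoor paths from D to K:
  P1: D <- G -> H <- J -> K
  P2: D <- G -> H <- C -> K
  P3: D <- G -> H -> F <- J -> K
  P4: D <- G -> F <- J -> H <- C -> K
  P5: D <- G -> F <- J -> K
  P6: D <- G -> F <- H <- J -> K
  P7: D <- G -> F <- H <- C -> K
Each backdoor path contains an unconditioned collider, so every path is already blocked with the empty conditioning set:
  P1: blocked at collider H (neither it nor any descendant is in the conditioning set).
  P2: blocked at collider H (neither it nor any descendant is in the conditioning set).
  P3: blocked at collider F (neither it nor any descendant is in the conditioning set).
  P4: blocked at collider F (neither it nor any descendant is in the conditioning set).
  P5: blocked at collider F (neither it nor any descendant is in the conditioning set).
  P6: blocked at collider F (neither it nor any descendant is in the conditioning set).
  P7: blocked at collider F (neither it nor any descendant is in the conditioning set).
The empty set is therefore the unique smallest valid set.

{}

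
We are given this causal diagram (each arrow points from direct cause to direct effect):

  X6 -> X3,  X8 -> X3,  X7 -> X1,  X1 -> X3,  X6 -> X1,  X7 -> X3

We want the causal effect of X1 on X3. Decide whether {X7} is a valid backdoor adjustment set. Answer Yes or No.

No

Backdoor paths from X1 to X3 (paths whose first edge points into X1):
  P1: X1 <- X6 -> X3
  P2: X1 <- X7 -> X3
Condition 1 (no descendant of X1 in the set): holds — descendants of X1 are {X3}; none are in {X7}.
Condition 2 (every backdoor path blocked by {X7}):
  P1: open — no interior node is in the conditioning set.
  P2: blocked at fork node X7 ∈ conditioning set.
{X7} does not satisfy the backdoor criterion.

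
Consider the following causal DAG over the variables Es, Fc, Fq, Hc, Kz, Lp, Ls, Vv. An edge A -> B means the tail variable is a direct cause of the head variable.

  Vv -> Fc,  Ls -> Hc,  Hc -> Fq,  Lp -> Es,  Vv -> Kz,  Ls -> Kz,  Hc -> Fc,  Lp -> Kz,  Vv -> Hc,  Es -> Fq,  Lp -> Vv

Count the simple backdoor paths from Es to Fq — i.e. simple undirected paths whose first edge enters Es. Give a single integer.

A backdoor path from Es to Fq is any simple undirected path whose first edge points into Es (i.e. leaves Es via a parent).
Parents of Es: {Lp}.
Enumerating:
  P1: Es <- Lp -> Vv -> Hc -> Fq
  P2: Es <- Lp -> Vv -> Fc <- Hc -> Fq
  P3: Es <- Lp -> Vv -> Kz <- Ls -> Hc -> Fq
  P4: Es <- Lp -> Kz <- Ls -> Hc -> Fq
  P5: Es <- Lp -> Kz <- Vv -> Hc -> Fq
  P6: Es <- Lp -> Kz <- Vv -> Fc <- Hc -> Fq
That exhausts the simple backdoor paths. Count: 6.

6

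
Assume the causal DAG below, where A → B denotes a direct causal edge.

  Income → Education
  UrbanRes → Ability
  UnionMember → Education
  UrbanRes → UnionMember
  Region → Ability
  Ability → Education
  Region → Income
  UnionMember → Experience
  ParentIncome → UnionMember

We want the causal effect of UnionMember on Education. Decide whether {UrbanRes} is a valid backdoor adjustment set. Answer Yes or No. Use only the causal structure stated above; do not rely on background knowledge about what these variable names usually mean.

Yes

Backdoor paths from UnionMember to Education (paths whose first edge points into UnionMember):
  P1: UnionMember <- UrbanRes -> Ability <- Region -> Income -> Education
  P2: UnionMember <- UrbanRes -> Ability -> Education
Condition 1 (no descendant of UnionMember in the set): holds — descendants of UnionMember are {Education, Experience}; none are in {UrbanRes}.
Condition 2 (every backdoor path blocked by {UrbanRes}):
  P1: blocked at fork node UrbanRes ∈ conditioning set.
  P2: blocked at fork node UrbanRes ∈ conditioning set.
{UrbanRes} satisfies the backdoor criterion.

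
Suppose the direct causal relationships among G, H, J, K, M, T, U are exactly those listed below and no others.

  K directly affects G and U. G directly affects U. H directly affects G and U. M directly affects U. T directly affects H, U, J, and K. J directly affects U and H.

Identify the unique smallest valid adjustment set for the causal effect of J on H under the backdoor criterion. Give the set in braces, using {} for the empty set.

{T}

Variables eligible for adjustment (non-descendants of J, excluding J and H): {K, M, T}.
Backdoor paths from J to H:
  P1: J <- T -> K -> G <- H
  P2: J <- T -> K -> G -> U <- H
  P3: J <- T -> K -> U <- H
  P4: J <- T -> K -> U <- G <- H
  P5: J <- T -> H
  P6: J <- T -> U <- K -> G <- H
  P7: J <- T -> U <- H
  P8: J <- T -> U <- G <- H
The empty set is not sufficient: P5 (J <- T -> H) has no collider blocking it and no conditioned non-collider, so it is open.
Try {T}:
  P1: blocked at fork node T ∈ conditioning set.
  P2: blocked at fork node T ∈ conditioning set.
  P3: blocked at fork node T ∈ conditioning set.
  P4: blocked at fork node T ∈ conditioning set.
  P5: blocked at fork node T ∈ conditioning set.
  P6: blocked at fork node T ∈ conditioning set.
  P7: blocked at fork node T ∈ conditioning set.
  P8: blocked at fork node T ∈ conditioning set.
{T} contains no descendant of J and blocks every backdoor path.
No other singleton works — e.g. {K} leaves P5 open — so {T} is the unique smallest valid adjustment set.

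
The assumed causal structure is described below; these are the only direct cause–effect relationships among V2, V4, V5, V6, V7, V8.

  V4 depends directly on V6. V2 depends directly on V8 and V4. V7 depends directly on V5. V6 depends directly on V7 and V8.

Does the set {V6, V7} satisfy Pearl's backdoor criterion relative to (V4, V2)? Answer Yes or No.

Yes

Backdoor paths from V4 to V2 (paths whose first edge points into V4):
  P1: V4 <- V6 <- V8 -> V2
Condition 1 (no descendant of V4 in the set): holds — descendants of V4 are {V2}; none are in {V6, V7}.
Condition 2 (every backdoor path blocked by {V6, V7}):
  P1: blocked at chain node V6 ∈ conditioning set.
{V6, V7} satisfies the backdoor criterion.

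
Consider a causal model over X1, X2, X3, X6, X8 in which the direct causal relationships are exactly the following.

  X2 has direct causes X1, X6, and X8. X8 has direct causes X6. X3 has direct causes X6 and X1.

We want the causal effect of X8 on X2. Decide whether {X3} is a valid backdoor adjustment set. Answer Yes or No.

No

Backdoor paths from X8 to X2 (paths whose first edge points into X8):
  P1: X8 <- X6 -> X3 <- X1 -> X2
  P2: X8 <- X6 -> X2
Condition 1 (no descendant of X8 in the set): holds — descendants of X8 are {X2}; none are in {X3}.
Condition 2 (every backdoor path blocked by {X3}):
  P1: open — collider(s) X3 are conditioned on (or have a conditioned descendant) and no non-collider on the path is in the set.
  P2: open — no interior node is in the conditioning set.
{X3} does not satisfy the backdoor criterion.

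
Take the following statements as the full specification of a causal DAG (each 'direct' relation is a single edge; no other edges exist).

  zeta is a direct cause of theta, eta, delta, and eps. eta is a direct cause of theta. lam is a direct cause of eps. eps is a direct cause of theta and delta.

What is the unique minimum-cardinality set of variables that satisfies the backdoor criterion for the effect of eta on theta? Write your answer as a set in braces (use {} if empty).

Variables eligible for adjustment (non-descendants of eta, excluding eta and theta): {delta, eps, lam, zeta}.
Backdoor paths from eta to theta:
  P1: eta <- zeta -> eps -> theta
  P2: eta <- zeta -> delta <- eps -> theta
  P3: eta <- zeta -> theta
The empty set is not sufficient: P1 (eta <- zeta -> eps -> theta) has no collider blocking it and no conditioned non-collider, so it is open.
Try {zeta}:
  P1: blocked at fork node zeta ∈ conditioning set.
  P2: blocked at fork node zeta ∈ conditioning set.
  P3: blocked at fork node zeta ∈ conditioning set.
{zeta} contains no descendant of eta and blocks every backdoor path.
No other singleton works — e.g. {lam} leaves P1 open — so {zeta} is the unique smallest valid adjustment set.

{zeta}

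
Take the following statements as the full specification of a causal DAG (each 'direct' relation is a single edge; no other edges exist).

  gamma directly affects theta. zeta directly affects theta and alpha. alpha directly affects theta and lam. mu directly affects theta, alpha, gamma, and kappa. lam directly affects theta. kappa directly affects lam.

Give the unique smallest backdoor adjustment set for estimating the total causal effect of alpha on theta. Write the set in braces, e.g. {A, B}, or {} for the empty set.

{mu, zeta}

Variables eligible for adjustment (non-descendants of alpha, excluding alpha and theta): {gamma, kappa, mu, zeta}.
Backdoor paths from alpha to theta:
  P1: alpha <- zeta -> theta
  P2: alpha <- mu -> gamma -> theta
  P3: alpha <- mu -> kappa -> lam -> theta
  P4: alpha <- mu -> theta
The empty set is not sufficient: P1 (alpha <- zeta -> theta) has no collider blocking it and no conditioned non-collider, so it is open.
Try {mu, zeta}:
  P1: blocked at fork node zeta ∈ conditioning set.
  P2: blocked at fork node mu ∈ conditioning set.
  P3: blocked at fork node mu ∈ conditioning set.
  P4: blocked at fork node mu ∈ conditioning set.
{mu, zeta} contains no descendant of alpha and blocks every backdoor path.
Every element of {mu, zeta} is needed (dropping mu leaves P2 open; dropping zeta leaves P1 open), so no proper subset is valid.
Among all size-2 subsets of the eligible variables, only {mu, zeta} blocks every backdoor path, so it is the unique smallest valid adjustment set.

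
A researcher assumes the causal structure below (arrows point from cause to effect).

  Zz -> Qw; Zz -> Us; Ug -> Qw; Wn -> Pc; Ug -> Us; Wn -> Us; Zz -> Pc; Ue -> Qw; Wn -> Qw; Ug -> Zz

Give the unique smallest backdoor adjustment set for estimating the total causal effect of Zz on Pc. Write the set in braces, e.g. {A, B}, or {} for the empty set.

{}

Variables eligible for adjustment (non-descendants of Zz, excluding Zz and Pc): {Ue, Ug, Wn}.
Backdoor paths from Zz to Pc:
  P1: Zz <- Ug -> Qw <- Wn -> Pc
  P2: Zz <- Ug -> Us <- Wn -> Pc
Each backdoor path contains an unconditioned collider, so every path is already blocked with the empty conditioning set:
  P1: blocked at collider Qw (neither it nor any descendant is in the conditioning set).
  P2: blocked at collider Us (neither it nor any descendant is in the conditioning set).
The empty set is therefore the unique smallest valid set.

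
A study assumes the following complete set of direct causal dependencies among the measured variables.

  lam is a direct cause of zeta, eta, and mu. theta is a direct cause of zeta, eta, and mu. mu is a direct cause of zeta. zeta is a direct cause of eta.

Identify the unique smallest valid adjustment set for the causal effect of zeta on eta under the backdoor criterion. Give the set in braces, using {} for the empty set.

Variables eligible for adjustment (non-descendants of zeta, excluding zeta and eta): {lam, mu, theta}.
Backdoor paths from zeta to eta:
  P1: zeta <- lam -> mu <- theta -> eta
  P2: zeta <- lam -> eta
  P3: zeta <- theta -> mu <- lam -> eta
  P4: zeta <- theta -> eta
  P5: zeta <- mu <- lam -> eta
  P6: zeta <- mu <- theta -> eta
The empty set is not sufficient: P2 (zeta <- lam -> eta) has no collider blocking it and no conditioned non-collider, so it is open.
Try {lam, theta}:
  P1: blocked at fork node lam ∈ conditioning set.
  P2: blocked at fork node lam ∈ conditioning set.
  P3: blocked at fork node theta ∈ conditioning set.
  P4: blocked at fork node theta ∈ conditioning set.
  P5: blocked at fork node lam ∈ conditioning set.
  P6: blocked at fork node theta ∈ conditioning set.
{lam, theta} contains no descendant of zeta and blocks every backdoor path.
Every element of {lam, theta} is needed (dropping lam leaves P2 open; dropping theta leaves P4 open), so no proper subset is valid.
Among all size-2 subsets of the eligible variables, only {lam, theta} blocks every backdoor path, so it is the unique smallest valid adjustment set.

{lam, theta}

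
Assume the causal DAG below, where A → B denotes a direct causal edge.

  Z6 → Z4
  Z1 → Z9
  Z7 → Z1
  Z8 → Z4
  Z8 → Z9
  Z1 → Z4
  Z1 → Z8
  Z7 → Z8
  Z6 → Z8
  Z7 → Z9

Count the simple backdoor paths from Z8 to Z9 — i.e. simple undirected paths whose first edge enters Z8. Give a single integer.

A backdoor path from Z8 to Z9 is any simple undirected path whose first edge points into Z8 (i.e. leaves Z8 via a parent).
Parents of Z8: {Z1, Z6, Z7}.
Enumerating:
  P1: Z8 <- Z7 -> Z1 -> Z9
  P2: Z8 <- Z7 -> Z9
  P3: Z8 <- Z1 <- Z7 -> Z9
  P4: Z8 <- Z1 -> Z9
  P5: Z8 <- Z6 -> Z4 <- Z1 <- Z7 -> Z9
  P6: Z8 <- Z6 -> Z4 <- Z1 -> Z9
That exhausts the simple backdoor paths. Count: 6.

6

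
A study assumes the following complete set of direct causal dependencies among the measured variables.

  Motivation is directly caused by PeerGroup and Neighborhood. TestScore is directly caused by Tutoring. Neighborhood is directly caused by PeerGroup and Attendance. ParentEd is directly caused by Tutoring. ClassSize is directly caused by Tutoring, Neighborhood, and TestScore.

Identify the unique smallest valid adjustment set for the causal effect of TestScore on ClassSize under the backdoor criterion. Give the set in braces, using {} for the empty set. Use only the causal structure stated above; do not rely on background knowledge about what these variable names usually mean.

Variables eligible for adjustment (non-descendants of TestScore, excluding TestScore and ClassSize): {Attendance, Motivation, Neighborhood, ParentEd, PeerGroup, Tutoring}.
Backdoor paths from TestScore to ClassSize:
  P1: TestScore <- Tutoring -> ClassSize
The empty set is not sufficient: P1 (TestScore <- Tutoring -> ClassSize) has no collider blocking it and no conditioned non-collider, so it is open.
Try {Tutoring}:
  P1: blocked at fork node Tutoring ∈ conditioning set.
{Tutoring} contains no descendant of TestScore and blocks every backdoor path.
No other singleton works — e.g. {Attendance} leaves P1 open — so {Tutoring} is the unique smallest valid adjustment set.

{Tutoring}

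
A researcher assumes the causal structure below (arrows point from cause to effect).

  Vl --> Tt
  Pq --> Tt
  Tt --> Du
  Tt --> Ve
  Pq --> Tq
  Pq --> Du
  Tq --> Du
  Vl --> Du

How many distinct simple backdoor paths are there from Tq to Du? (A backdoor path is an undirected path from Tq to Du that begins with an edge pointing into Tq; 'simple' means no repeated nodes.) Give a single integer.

A backdoor path from Tq to Du is any simple undirected path whose first edge points into Tq (i.e. leaves Tq via a parent).
Parents of Tq: {Pq}.
Enumerating:
  P1: Tq <- Pq -> Tt <- Vl -> Du
  P2: Tq <- Pq -> Tt -> Du
  P3: Tq <- Pq -> Du
That exhausts the simple backdoor paths. Count: 3.

3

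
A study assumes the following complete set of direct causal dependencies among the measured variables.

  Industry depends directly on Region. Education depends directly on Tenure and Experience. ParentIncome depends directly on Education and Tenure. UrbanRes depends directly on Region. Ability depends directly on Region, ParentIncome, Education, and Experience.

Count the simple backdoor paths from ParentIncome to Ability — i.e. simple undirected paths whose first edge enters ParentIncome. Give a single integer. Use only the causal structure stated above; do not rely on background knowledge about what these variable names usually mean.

A backdoor path from ParentIncome to Ability is any simple undirected path whose first edge points into ParentIncome (i.e. leaves ParentIncome via a parent).
Parents of ParentIncome: {Education, Tenure}.
Enumerating:
  P1: ParentIncome <- Tenure -> Education <- Experience -> Ability
  P2: ParentIncome <- Tenure -> Education -> Ability
  P3: ParentIncome <- Education <- Experience -> Ability
  P4: ParentIncome <- Education -> Ability
That exhausts the simple backdoor paths. Count: 4.

4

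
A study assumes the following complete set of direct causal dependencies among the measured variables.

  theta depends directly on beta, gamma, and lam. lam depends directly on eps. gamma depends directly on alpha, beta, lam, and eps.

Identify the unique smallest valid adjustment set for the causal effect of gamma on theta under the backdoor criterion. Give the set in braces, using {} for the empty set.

{beta, lam}

Variables eligible for adjustment (non-descendants of gamma, excluding gamma and theta): {alpha, beta, eps, lam}.
Backdoor paths from gamma to theta:
  P1: gamma <- beta -> theta
  P2: gamma <- eps -> lam -> theta
  P3: gamma <- lam -> theta
The empty set is not sufficient: P1 (gamma <- beta -> theta) has no collider blocking it and no conditioned non-collider, so it is open.
Try {beta, lam}:
  P1: blocked at fork node beta ∈ conditioning set.
  P2: blocked at chain node lam ∈ conditioning set.
  P3: blocked at fork node lam ∈ conditioning set.
{beta, lam} contains no descendant of gamma and blocks every backdoor path.
Every element of {beta, lam} is needed (dropping beta leaves P1 open; dropping lam leaves P2 open), so no proper subset is valid.
Among all size-2 subsets of the eligible variables, only {beta, lam} blocks every backdoor path, so it is the unique smallest valid adjustment set.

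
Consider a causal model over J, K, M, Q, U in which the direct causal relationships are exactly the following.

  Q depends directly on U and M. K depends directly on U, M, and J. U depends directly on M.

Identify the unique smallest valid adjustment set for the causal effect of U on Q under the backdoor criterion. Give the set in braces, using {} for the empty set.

Variables eligible for adjustment (non-descendants of U, excluding U and Q): {J, M}.
Backdoor paths from U to Q:
  P1: U <- M -> Q
The empty set is not sufficient: P1 (U <- M -> Q) has no collider blocking it and no conditioned non-collider, so it is open.
Try {M}:
  P1: blocked at fork node M ∈ conditioning set.
{M} contains no descendant of U and blocks every backdoor path.
No other singleton works — e.g. {J} leaves P1 open — so {M} is the unique smallest valid adjustment set.

{M}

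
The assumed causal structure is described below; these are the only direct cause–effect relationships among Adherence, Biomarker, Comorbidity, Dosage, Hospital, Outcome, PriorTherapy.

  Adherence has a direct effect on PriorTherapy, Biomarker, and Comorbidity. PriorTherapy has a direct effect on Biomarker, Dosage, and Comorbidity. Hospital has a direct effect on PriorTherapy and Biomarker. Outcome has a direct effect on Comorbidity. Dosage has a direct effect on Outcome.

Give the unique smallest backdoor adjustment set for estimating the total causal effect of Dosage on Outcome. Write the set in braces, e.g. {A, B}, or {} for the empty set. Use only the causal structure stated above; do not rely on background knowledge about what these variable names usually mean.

{}

Variables eligible for adjustment (non-descendants of Dosage, excluding Dosage and Outcome): {Adherence, Biomarker, Hospital, PriorTherapy}.
Backdoor paths from Dosage to Outcome:
  P1: Dosage <- PriorTherapy <- Hospital -> Biomarker <- Adherence -> Comorbidity <- Outcome
  P2: Dosage <- PriorTherapy <- Adherence -> Comorbidity <- Outcome
  P3: Dosage <- PriorTherapy -> Biomarker <- Adherence -> Comorbidity <- Outcome
  P4: Dosage <- PriorTherapy -> Comorbidity <- Outcome
Each backdoor path contains an unconditioned collider, so every path is already blocked with the empty conditioning set:
  P1: blocked at collider Biomarker (neither it nor any descendant is in the conditioning set).
  P2: blocked at collider Comorbidity (neither it nor any descendant is in the conditioning set).
  P3: blocked at collider Biomarker (neither it nor any descendant is in the conditioning set).
  P4: blocked at collider Comorbidity (neither it nor any descendant is in the conditioning set).
The empty set is therefore the unique smallest valid set.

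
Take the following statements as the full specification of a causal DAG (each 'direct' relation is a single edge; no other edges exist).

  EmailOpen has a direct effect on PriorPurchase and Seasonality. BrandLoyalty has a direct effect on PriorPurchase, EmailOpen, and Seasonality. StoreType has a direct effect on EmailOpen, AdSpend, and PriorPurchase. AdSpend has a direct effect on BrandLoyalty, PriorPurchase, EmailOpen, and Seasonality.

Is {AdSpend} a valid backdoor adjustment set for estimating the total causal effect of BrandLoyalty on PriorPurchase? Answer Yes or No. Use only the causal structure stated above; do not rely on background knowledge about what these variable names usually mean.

Yes

Backdoor paths from BrandLoyalty to PriorPurchase (paths whose first edge points into BrandLoyalty):
  P1: BrandLoyalty <- AdSpend <- StoreType -> EmailOpen -> PriorPurchase
  P2: BrandLoyalty <- AdSpend <- StoreType -> PriorPurchase
  P3: BrandLoyalty <- AdSpend -> EmailOpen <- StoreType -> PriorPurchase
  P4: BrandLoyalty <- AdSpend -> EmailOpen -> PriorPurchase
  P5: BrandLoyalty <- AdSpend -> Seasonality <- EmailOpen <- StoreType -> PriorPurchase
  P6: BrandLoyalty <- AdSpend -> Seasonality <- EmailOpen -> PriorPurchase
  P7: BrandLoyalty <- AdSpend -> PriorPurchase
Condition 1 (no descendant of BrandLoyalty in the set): holds — descendants of BrandLoyalty are {EmailOpen, PriorPurchase, Seasonality}; none are in {AdSpend}.
Condition 2 (every backdoor path blocked by {AdSpend}):
  P1: blocked at chain node AdSpend ∈ conditioning set.
  P2: blocked at chain node AdSpend ∈ conditioning set.
  P3: blocked at fork node AdSpend ∈ conditioning set.
  P4: blocked at fork node AdSpend ∈ conditioning set.
  P5: blocked at fork node AdSpend ∈ conditioning set.
  P6: blocked at fork node AdSpend ∈ conditioning set.
  P7: blocked at fork node AdSpend ∈ conditioning set.
{AdSpend} satisfies the backdoor criterion.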